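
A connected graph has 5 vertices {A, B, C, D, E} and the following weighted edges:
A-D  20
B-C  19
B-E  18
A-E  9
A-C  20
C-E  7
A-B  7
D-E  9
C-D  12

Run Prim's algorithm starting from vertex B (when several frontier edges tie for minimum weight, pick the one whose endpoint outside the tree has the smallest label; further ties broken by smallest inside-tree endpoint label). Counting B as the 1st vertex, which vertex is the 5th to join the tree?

Prim, starting at B.
Step 1: cheapest edge leaving the tree is A-B (7); add A.
Step 2: cheapest edge leaving the tree is A-E (9); add E.
Step 3: cheapest edge leaving the tree is C-E (7); add C.
Step 4: cheapest edge leaving the tree is D-E (9); add D.
Vertex order: B, A, E, C, D. The 5th vertex is D.

D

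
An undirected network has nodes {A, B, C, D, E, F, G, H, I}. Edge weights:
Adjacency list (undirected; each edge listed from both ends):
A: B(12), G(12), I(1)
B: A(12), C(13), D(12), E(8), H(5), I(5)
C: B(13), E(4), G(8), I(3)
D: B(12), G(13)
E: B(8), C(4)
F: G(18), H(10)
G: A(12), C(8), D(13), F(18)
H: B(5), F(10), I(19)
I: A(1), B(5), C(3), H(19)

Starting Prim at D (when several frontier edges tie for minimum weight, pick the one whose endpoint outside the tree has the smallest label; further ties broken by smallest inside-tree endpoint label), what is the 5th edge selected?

C-I

Prim, starting at D.
Step 1: cheapest edge leaving the tree is B D (12); add B.
Step 2: cheapest edge leaving the tree is B H (5); add H.
Step 3: cheapest edge leaving the tree is B I (5); add I.
Step 4: cheapest edge leaving the tree is A I (1); add A.
Step 5: cheapest edge leaving the tree is C I (3); add C.
Step 6: cheapest edge leaving the tree is C E (4); add E.
Step 7: cheapest edge leaving the tree is C G (8); add G.
Step 8: cheapest edge leaving the tree is F H (10); add F.
The 5th edge added is C I.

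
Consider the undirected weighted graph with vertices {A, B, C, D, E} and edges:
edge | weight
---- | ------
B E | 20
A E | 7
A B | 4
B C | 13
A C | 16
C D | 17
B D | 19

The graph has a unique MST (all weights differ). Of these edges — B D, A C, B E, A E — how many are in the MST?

Sort edges by weight, then run Kruskal:
A B (4): add. Components now {A,B} {C} {D} {E}
A E (7): add. Components now {A,B,E} {C} {D}
B C (13): add. Components now {A,B,C,E} {D}
A C (16): skip — A and C already connected.
C D (17): add. Components now {A,B,C,D,E}
MST edge set: {A B, A E, B C, C D}.
Of the listed edges, {A E} are in the MST → 1.

1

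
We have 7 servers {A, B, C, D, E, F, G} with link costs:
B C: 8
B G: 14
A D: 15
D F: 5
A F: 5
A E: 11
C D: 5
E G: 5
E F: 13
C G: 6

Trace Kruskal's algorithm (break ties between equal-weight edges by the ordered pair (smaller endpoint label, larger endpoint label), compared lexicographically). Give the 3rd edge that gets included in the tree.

D-F

Kruskal: consider edges lightest-first.
A F (5): add. Components now {A,F} {B} {C} {D} {E} {G}
C D (5): add. Components now {A,F} {B} {C,D} {E} {G}
D F (5): add. Components now {A,C,D,F} {B} {E} {G}
E G (5): add. Components now {A,C,D,F} {B} {E,G}
C G (6): add. Components now {A,C,D,E,F,G} {B}
B C (8): add. Components now {A,B,C,D,E,F,G}
The 3rd edge added is D F.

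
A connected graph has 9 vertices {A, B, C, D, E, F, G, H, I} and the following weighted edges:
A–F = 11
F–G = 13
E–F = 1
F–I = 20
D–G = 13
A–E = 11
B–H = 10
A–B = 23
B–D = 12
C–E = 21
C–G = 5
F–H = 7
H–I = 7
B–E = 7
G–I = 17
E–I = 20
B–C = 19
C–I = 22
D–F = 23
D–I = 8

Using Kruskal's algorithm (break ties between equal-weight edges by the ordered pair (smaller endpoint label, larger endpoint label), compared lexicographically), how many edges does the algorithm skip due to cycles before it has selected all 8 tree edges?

3

Sort edges by weight, then run Kruskal:
E–F (1): add — endpoints in different components.
C–G (5): add — endpoints in different components.
B–E (7): add — endpoints in different components.
F–H (7): add — endpoints in different components.
H–I (7): add — endpoints in different components.
D–I (8): add — endpoints in different components.
B–H (10): skip — B and H already connected.
A–E (11): add — endpoints in different components.
A–F (11): skip — A and F already connected.
B–D (12): skip — B and D already connected.
D–G (13): add — endpoints in different components.
Edges rejected before the tree was complete: 3.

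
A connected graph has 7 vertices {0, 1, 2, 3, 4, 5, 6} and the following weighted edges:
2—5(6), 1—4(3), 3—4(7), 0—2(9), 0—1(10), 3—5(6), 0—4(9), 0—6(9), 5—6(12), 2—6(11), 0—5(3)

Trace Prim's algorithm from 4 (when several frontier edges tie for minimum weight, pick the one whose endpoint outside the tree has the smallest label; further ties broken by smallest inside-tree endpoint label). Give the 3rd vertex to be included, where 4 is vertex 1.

Grow the tree from 4 using Prim:
Step 1: frontier [1—4 3, 3—4 7, 0—4 9] → take 1—4 (3); add 1.
Step 2: frontier [0—1 10, 3—4 7, 0—4 9] → take 3—4 (7); add 3.
Step 3: frontier [0—1 10, 3—5 6, 0—4 9] → take 3—5 (6); add 5.
Step 4: frontier [0—1 10, 0—4 9, 0—5 3, 2—5 6, 5—6 12] → take 0—5 (3); add 0.
Step 5: frontier [0—2 9, 0—6 9, 2—5 6, 5—6 12] → take 2—5 (6); add 2.
Step 6: frontier [0—6 9, 2—6 11, 5—6 12] → take 0—6 (9); add 6.
Vertex order: 4, 1, 3, 5, 0, 2, 6. The 3rd vertex is 3.

3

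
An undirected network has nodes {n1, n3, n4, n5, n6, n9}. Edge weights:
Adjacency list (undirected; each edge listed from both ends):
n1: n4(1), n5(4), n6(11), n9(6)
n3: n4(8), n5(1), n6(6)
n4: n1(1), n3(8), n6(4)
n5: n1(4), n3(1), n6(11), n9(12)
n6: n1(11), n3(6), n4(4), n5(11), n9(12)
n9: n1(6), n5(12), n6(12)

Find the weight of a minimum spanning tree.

Kruskal: consider edges lightest-first.
n1 n4 (1): add — endpoints in different components.
n3 n5 (1): add — endpoints in different components.
n1 n5 (4): add — endpoints in different components.
n4 n6 (4): add — endpoints in different components.
n1 n9 (6): add — endpoints in different components.
MST edges: n1 n4, n3 n5, n1 n5, n4 n6, n1 n9; total weight 1+1+4+4+6 = 16.

16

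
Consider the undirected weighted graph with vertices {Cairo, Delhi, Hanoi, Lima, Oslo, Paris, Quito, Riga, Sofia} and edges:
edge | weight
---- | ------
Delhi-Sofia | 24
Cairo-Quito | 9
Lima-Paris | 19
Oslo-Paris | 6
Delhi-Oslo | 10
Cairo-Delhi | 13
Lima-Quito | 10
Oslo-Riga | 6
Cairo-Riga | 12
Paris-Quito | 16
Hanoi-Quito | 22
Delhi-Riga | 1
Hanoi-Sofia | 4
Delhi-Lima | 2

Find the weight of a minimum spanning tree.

60

Prim's algorithm from Sofia:
Step 1: frontier [Hanoi-Sofia 4, Delhi-Sofia 24] → take Hanoi-Sofia (4); add Hanoi.
Step 2: frontier [Hanoi-Quito 22, Delhi-Sofia 24] → take Hanoi-Quito (22); add Quito.
Step 3: frontier [Cairo-Quito 9, Lima-Quito 10, Paris-Quito 16, Delhi-Sofia 24] → take Cairo-Quito (9); add Cairo.
Step 4: frontier [Cairo-Riga 12, Cairo-Delhi 13, Lima-Quito 10, Paris-Quito 16, Delhi-Sofia 24] → take Lima-Quito (10); add Lima.
Step 5: frontier [Cairo-Riga 12, Cairo-Delhi 13, Delhi-Lima 2, Lima-Paris 19, Paris-Quito 16, Delhi-Sofia 24] → take Delhi-Lima (2); add Delhi.
Step 6: frontier [Cairo-Riga 12, Delhi-Riga 1, Delhi-Oslo 10, Lima-Paris 19, Paris-Quito 16] → take Delhi-Riga (1); add Riga.
Step 7: frontier [Delhi-Oslo 10, Lima-Paris 19, Paris-Quito 16, Oslo-Riga 6] → take Oslo-Riga (6); add Oslo.
Step 8: frontier [Lima-Paris 19, Oslo-Paris 6, Paris-Quito 16] → take Oslo-Paris (6); add Paris.
MST edges: Hanoi-Sofia, Hanoi-Quito, Cairo-Quito, Lima-Quito, Delhi-Lima, Delhi-Riga, Oslo-Riga, Oslo-Paris; total weight 4+22+9+10+2+1+6+6 = 60.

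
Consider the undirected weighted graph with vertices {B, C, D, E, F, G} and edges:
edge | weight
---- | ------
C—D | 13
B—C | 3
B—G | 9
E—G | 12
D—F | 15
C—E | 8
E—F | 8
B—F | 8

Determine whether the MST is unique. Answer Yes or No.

Sort edges by weight, then run Kruskal:
B—C (3): add. Components now {B,C} {D} {E} {F} {G}
B—F (8): add. Components now {B,C,F} {D} {E} {G}
C—E (8): add. Components now {B,C,E,F} {D} {G}
E—F (8): skip — E and F already connected.
B—G (9): add. Components now {B,C,E,F,G} {D}
E—G (12): skip — E and G already connected.
C—D (13): add. Components now {B,C,D,E,F,G}
Non-tree edge E—F has weight 8, equal to the heaviest edge on its tree cycle — swapping gives another MST of the same weight. Not unique.

No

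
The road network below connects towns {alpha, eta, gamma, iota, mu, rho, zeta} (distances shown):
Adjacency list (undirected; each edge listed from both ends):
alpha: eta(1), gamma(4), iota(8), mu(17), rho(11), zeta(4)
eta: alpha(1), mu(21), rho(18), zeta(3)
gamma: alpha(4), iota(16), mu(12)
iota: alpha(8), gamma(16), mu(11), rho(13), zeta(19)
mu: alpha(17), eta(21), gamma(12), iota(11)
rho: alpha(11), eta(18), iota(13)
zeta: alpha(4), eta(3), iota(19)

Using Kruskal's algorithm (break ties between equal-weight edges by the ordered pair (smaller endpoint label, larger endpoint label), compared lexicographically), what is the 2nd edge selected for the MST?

eta-zeta

Kruskal: consider edges lightest-first.
alpha eta (1): add — endpoints in different components.
eta zeta (3): add — endpoints in different components.
alpha gamma (4): add — endpoints in different components.
alpha zeta (4): skip — alpha and zeta already connected.
alpha iota (8): add — endpoints in different components.
alpha rho (11): add — endpoints in different components.
iota mu (11): add — endpoints in different components.
The 2nd edge added is eta zeta.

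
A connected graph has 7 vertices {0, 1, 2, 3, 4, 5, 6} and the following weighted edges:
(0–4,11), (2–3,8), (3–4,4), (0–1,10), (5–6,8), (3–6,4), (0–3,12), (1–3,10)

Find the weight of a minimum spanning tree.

44

Sort edges by weight, then run Kruskal:
3–4 (4): add — endpoints in different components.
3–6 (4): add — endpoints in different components.
2–3 (8): add — endpoints in different components.
5–6 (8): add — endpoints in different components.
0–1 (10): add — endpoints in different components.
1–3 (10): add — endpoints in different components.
MST edges: 3–4, 3–6, 2–3, 5–6, 0–1, 1–3; total weight 4+4+8+8+10+10 = 44.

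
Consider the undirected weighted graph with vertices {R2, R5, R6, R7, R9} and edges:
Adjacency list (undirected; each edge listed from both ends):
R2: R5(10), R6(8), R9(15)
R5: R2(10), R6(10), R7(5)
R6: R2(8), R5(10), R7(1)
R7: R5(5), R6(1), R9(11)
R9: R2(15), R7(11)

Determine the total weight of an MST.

25

Prim's algorithm from R6:
Step 1: cheapest edge leaving the tree is R6 R7 (1); add R7.
Step 2: cheapest edge leaving the tree is R5 R7 (5); add R5.
Step 3: cheapest edge leaving the tree is R2 R6 (8); add R2.
Step 4: cheapest edge leaving the tree is R7 R9 (11); add R9.
MST edges: R6 R7, R5 R7, R2 R6, R7 R9; total weight 1+5+8+11 = 25.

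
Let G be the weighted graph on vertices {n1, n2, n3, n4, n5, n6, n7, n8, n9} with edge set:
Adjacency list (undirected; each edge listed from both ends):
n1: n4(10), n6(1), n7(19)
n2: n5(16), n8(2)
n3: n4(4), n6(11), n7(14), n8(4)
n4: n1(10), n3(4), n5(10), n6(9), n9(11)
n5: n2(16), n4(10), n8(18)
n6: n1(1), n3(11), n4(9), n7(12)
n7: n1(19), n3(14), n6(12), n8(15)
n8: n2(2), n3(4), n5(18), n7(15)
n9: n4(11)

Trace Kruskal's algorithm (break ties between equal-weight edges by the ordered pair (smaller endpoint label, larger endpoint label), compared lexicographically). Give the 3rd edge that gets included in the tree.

n3-n4

Kruskal: consider edges lightest-first.
n1–n6 (1): add — endpoints in different components.
n2–n8 (2): add — endpoints in different components.
n3–n4 (4): add — endpoints in different components.
n3–n8 (4): add — endpoints in different components.
n4–n6 (9): add — endpoints in different components.
n1–n4 (10): skip — n1 and n4 already connected.
n4–n5 (10): add — endpoints in different components.
n3–n6 (11): skip — n6 and n3 already connected.
n4–n9 (11): add — endpoints in different components.
n6–n7 (12): add — endpoints in different components.
The 3rd edge added is n3–n4.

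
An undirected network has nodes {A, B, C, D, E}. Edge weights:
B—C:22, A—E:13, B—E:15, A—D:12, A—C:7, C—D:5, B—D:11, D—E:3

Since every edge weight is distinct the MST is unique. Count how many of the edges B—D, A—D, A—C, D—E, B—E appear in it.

Sort edges by weight, then run Kruskal:
D—E (3): add. Components now {A} {B} {C} {D,E}
C—D (5): add. Components now {A} {B} {C,D,E}
A—C (7): add. Components now {A,C,D,E} {B}
B—D (11): add. Components now {A,B,C,D,E}
MST edge set: {D—E, C—D, A—C, B—D}.
Of the listed edges, {B—D, A—C, D—E} are in the MST → 3.

3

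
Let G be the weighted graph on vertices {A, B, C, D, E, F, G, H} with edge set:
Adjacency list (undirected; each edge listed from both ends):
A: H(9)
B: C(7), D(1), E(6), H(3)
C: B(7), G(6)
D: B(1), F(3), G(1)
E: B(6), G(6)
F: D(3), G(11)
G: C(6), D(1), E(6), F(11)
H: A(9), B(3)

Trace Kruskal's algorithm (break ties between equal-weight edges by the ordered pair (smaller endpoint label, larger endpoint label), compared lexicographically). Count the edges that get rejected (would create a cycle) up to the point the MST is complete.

Kruskal's algorithm — process edges by increasing weight (ties by edge label):
B–D (1): add — endpoints in different components.
D–G (1): add — endpoints in different components.
B–H (3): add — endpoints in different components.
D–F (3): add — endpoints in different components.
B–E (6): add — endpoints in different components.
C–G (6): add — endpoints in different components.
E–G (6): skip — E and G already connected.
B–C (7): skip — B and C already connected.
A–H (9): add — endpoints in different components.
Edges rejected before the tree was complete: 2.

2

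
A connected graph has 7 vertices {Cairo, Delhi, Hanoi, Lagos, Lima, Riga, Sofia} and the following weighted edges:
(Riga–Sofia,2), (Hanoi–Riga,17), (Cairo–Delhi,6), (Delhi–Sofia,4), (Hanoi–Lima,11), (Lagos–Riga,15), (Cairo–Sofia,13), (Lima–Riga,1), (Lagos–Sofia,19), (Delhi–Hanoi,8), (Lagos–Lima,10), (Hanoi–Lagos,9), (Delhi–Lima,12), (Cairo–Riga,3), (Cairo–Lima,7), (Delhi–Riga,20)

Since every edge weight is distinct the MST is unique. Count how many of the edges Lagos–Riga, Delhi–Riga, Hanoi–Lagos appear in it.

Sort edges by weight, then run Kruskal:
Lima–Riga (1): add. Components now {Lima,Riga} {Lagos} {Sofia} {Cairo} {Delhi} {Hanoi}
Riga–Sofia (2): add. Components now {Lima,Riga,Sofia} {Lagos} {Cairo} {Delhi} {Hanoi}
Cairo–Riga (3): add. Components now {Cairo,Lima,Riga,Sofia} {Lagos} {Delhi} {Hanoi}
Delhi–Sofia (4): add. Components now {Cairo,Delhi,Lima,Riga,Sofia} {Lagos} {Hanoi}
Cairo–Delhi (6): skip — Cairo and Delhi already connected.
Cairo–Lima (7): skip — Cairo and Lima already connected.
Delhi–Hanoi (8): add. Components now {Cairo,Delhi,Hanoi,Lima,Riga,Sofia} {Lagos}
Hanoi–Lagos (9): add. Components now {Cairo,Delhi,Hanoi,Lagos,Lima,Riga,Sofia}
MST edge set: {Lima–Riga, Riga–Sofia, Cairo–Riga, Delhi–Sofia, Delhi–Hanoi, Hanoi–Lagos}.
Of the listed edges, {Hanoi–Lagos} are in the MST → 1.

1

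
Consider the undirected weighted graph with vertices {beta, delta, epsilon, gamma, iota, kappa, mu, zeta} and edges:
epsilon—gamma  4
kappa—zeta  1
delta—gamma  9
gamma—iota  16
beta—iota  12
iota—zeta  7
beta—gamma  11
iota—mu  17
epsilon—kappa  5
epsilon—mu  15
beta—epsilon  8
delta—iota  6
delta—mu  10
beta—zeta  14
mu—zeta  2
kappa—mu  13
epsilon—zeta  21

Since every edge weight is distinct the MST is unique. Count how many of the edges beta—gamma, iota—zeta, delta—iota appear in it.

Sort edges by weight, then run Kruskal:
kappa—zeta (1): add — endpoints in different components.
mu—zeta (2): add — endpoints in different components.
epsilon—gamma (4): add — endpoints in different components.
epsilon—kappa (5): add — endpoints in different components.
delta—iota (6): add — endpoints in different components.
iota—zeta (7): add — endpoints in different components.
beta—epsilon (8): add — endpoints in different components.
MST edge set: {kappa—zeta, mu—zeta, epsilon—gamma, epsilon—kappa, delta—iota, iota—zeta, beta—epsilon}.
Of the listed edges, {iota—zeta, delta—iota} are in the MST → 2.

2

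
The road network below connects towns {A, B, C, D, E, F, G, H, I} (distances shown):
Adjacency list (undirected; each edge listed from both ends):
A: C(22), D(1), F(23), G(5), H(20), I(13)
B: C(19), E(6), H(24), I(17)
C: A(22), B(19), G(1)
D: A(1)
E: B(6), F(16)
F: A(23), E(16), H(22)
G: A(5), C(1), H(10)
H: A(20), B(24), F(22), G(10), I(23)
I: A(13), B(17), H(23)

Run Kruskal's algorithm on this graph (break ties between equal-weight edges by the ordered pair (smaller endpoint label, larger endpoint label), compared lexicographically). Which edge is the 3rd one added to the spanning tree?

Kruskal's algorithm — process edges by increasing weight (ties by edge label):
A—D (1): add — endpoints in different components.
C—G (1): add — endpoints in different components.
A—G (5): add — endpoints in different components.
B—E (6): add — endpoints in different components.
G—H (10): add — endpoints in different components.
A—I (13): add — endpoints in different components.
E—F (16): add — endpoints in different components.
B—I (17): add — endpoints in different components.
The 3rd edge added is A—G.

A-G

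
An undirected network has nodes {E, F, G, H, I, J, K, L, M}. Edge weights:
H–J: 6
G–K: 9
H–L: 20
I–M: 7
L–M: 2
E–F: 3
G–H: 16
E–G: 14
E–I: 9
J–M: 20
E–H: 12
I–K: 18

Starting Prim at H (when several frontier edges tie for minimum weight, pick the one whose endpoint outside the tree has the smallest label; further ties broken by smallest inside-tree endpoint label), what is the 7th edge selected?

E-G

Prim, starting at H.
Step 1: cheapest edge leaving the tree is H–J (6); add J.
Step 2: cheapest edge leaving the tree is E–H (12); add E.
Step 3: cheapest edge leaving the tree is E–F (3); add F.
Step 4: cheapest edge leaving the tree is E–I (9); add I.
Step 5: cheapest edge leaving the tree is I–M (7); add M.
Step 6: cheapest edge leaving the tree is L–M (2); add L.
Step 7: cheapest edge leaving the tree is E–G (14); add G.
Step 8: cheapest edge leaving the tree is G–K (9); add K.
The 7th edge added is E–G.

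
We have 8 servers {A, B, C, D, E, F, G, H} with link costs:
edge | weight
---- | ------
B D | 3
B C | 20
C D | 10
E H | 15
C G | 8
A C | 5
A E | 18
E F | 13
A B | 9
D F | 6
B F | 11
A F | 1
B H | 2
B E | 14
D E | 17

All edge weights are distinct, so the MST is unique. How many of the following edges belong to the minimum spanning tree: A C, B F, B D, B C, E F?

3

Kruskal: consider edges lightest-first.
A F (1): add — endpoints in different components.
B H (2): add — endpoints in different components.
B D (3): add — endpoints in different components.
A C (5): add — endpoints in different components.
D F (6): add — endpoints in different components.
C G (8): add — endpoints in different components.
A B (9): skip — A and B already connected.
C D (10): skip — C and D already connected.
B F (11): skip — B and F already connected.
E F (13): add — endpoints in different components.
MST edge set: {A F, B H, B D, A C, D F, C G, E F}.
Of the listed edges, {A C, B D, E F} are in the MST → 3.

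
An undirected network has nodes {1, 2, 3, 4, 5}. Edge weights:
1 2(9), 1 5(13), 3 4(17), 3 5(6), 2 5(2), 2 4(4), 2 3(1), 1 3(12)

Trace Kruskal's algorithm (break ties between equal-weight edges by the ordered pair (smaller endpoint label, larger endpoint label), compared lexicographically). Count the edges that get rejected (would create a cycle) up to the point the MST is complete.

1

Sort edges by weight, then run Kruskal:
2 3 (1): add — endpoints in different components.
2 5 (2): add — endpoints in different components.
2 4 (4): add — endpoints in different components.
3 5 (6): skip — 3 and 5 already connected.
1 2 (9): add — endpoints in different components.
Edges rejected before the tree was complete: 1.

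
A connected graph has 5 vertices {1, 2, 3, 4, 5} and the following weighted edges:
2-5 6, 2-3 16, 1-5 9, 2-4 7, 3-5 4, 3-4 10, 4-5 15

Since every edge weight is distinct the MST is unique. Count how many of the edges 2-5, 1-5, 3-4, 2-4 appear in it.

3

Kruskal: consider edges lightest-first.
3-5 (4): add. Components now {1} {2} {3,5} {4}
2-5 (6): add. Components now {1} {2,3,5} {4}
2-4 (7): add. Components now {1} {2,3,4,5}
1-5 (9): add. Components now {1,2,3,4,5}
MST edge set: {3-5, 2-5, 2-4, 1-5}.
Of the listed edges, {2-5, 1-5, 2-4} are in the MST → 3.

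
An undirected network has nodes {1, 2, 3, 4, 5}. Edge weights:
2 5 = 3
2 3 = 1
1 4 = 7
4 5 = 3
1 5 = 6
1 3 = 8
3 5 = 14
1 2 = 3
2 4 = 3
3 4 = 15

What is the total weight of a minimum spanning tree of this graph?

10

Grow the tree from 2 using Prim:
Step 1: frontier [2 3 1, 1 2 3, 2 4 3, 2 5 3] → take 2 3 (1); add 3.
Step 2: frontier [1 2 3, 2 4 3, 2 5 3, 1 3 8, 3 5 14, 3 4 15] → take 1 2 (3); add 1.
Step 3: frontier [1 5 6, 1 4 7, 2 4 3, 2 5 3, 3 5 14, 3 4 15] → take 2 4 (3); add 4.
Step 4: frontier [1 5 6, 2 5 3, 3 5 14, 4 5 3] → take 2 5 (3); add 5.
MST edges: 2 3, 1 2, 2 4, 2 5; total weight 1+3+3+3 = 10.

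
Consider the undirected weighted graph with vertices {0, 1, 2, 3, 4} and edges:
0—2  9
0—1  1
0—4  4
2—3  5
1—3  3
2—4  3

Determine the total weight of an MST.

11

Kruskal: consider edges lightest-first.
0—1 (1): add — endpoints in different components.
1—3 (3): add — endpoints in different components.
2—4 (3): add — endpoints in different components.
0—4 (4): add — endpoints in different components.
MST edges: 0—1, 1—3, 2—4, 0—4; total weight 1+3+3+4 = 11.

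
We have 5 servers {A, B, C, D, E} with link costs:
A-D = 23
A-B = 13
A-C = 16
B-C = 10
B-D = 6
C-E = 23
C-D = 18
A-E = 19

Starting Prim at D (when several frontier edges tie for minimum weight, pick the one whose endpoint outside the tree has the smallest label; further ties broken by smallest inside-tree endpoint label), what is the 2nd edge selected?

B-C

Grow the tree from D using Prim:
Step 1: cheapest edge leaving the tree is B-D (6); add B.
Step 2: cheapest edge leaving the tree is B-C (10); add C.
Step 3: cheapest edge leaving the tree is A-B (13); add A.
Step 4: cheapest edge leaving the tree is A-E (19); add E.
The 2nd edge added is B-C.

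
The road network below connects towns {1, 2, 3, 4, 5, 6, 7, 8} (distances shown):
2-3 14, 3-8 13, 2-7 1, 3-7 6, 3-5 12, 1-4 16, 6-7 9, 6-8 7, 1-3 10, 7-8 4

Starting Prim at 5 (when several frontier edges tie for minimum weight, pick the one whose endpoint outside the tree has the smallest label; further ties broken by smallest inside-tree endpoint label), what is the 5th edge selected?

6-8

Prim's algorithm from 5:
Step 1: cheapest edge leaving the tree is 3-5 (12); add 3.
Step 2: cheapest edge leaving the tree is 3-7 (6); add 7.
Step 3: cheapest edge leaving the tree is 2-7 (1); add 2.
Step 4: cheapest edge leaving the tree is 7-8 (4); add 8.
Step 5: cheapest edge leaving the tree is 6-8 (7); add 6.
Step 6: cheapest edge leaving the tree is 1-3 (10); add 1.
Step 7: cheapest edge leaving the tree is 1-4 (16); add 4.
The 5th edge added is 6-8.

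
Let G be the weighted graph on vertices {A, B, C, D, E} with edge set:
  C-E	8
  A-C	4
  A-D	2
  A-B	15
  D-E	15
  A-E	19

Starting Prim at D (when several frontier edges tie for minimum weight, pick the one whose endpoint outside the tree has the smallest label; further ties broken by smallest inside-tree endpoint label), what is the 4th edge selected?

Grow the tree from D using Prim:
Step 1: frontier [A-D 2, D-E 15] → take A-D (2); add A.
Step 2: frontier [A-C 4, A-B 15, A-E 19, D-E 15] → take A-C (4); add C.
Step 3: frontier [A-B 15, A-E 19, C-E 8, D-E 15] → take C-E (8); add E.
Step 4: frontier [A-B 15] → take A-B (15); add B.
The 4th edge added is A-B.

A-B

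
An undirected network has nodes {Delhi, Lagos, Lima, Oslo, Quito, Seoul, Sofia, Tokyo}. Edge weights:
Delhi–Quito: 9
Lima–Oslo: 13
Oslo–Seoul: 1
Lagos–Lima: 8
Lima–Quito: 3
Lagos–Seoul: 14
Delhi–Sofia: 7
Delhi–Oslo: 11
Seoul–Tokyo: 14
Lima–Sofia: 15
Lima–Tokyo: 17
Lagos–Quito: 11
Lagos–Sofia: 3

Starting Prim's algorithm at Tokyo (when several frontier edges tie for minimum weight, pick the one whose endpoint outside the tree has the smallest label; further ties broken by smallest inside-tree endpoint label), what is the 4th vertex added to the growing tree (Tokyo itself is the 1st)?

Grow the tree from Tokyo using Prim:
Step 1: cheapest edge leaving the tree is Seoul–Tokyo (14); add Seoul.
Step 2: cheapest edge leaving the tree is Oslo–Seoul (1); add Oslo.
Step 3: cheapest edge leaving the tree is Delhi–Oslo (11); add Delhi.
Step 4: cheapest edge leaving the tree is Delhi–Sofia (7); add Sofia.
Step 5: cheapest edge leaving the tree is Lagos–Sofia (3); add Lagos.
Step 6: cheapest edge leaving the tree is Lagos–Lima (8); add Lima.
Step 7: cheapest edge leaving the tree is Lima–Quito (3); add Quito.
Vertex order: Tokyo, Seoul, Oslo, Delhi, Sofia, Lagos, Lima, Quito. The 4th vertex is Delhi.

Delhi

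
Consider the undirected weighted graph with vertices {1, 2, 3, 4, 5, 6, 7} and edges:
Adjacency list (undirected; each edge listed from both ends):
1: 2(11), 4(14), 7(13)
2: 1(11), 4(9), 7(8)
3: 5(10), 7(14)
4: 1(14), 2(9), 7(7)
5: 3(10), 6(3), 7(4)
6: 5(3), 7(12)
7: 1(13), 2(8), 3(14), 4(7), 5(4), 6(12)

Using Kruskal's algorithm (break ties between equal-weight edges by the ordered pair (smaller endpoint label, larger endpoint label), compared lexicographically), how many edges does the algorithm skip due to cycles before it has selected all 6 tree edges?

1

Kruskal's algorithm — process edges by increasing weight (ties by edge label):
5—6 (3): add — endpoints in different components.
5—7 (4): add — endpoints in different components.
4—7 (7): add — endpoints in different components.
2—7 (8): add — endpoints in different components.
2—4 (9): skip — 2 and 4 already connected.
3—5 (10): add — endpoints in different components.
1—2 (11): add — endpoints in different components.
Edges rejected before the tree was complete: 1.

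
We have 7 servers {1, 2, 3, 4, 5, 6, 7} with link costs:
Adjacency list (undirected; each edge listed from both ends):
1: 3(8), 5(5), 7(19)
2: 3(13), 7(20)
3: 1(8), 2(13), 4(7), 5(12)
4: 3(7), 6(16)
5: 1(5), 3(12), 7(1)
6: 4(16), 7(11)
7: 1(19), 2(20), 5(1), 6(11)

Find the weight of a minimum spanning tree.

45

Kruskal's algorithm — process edges by increasing weight (ties by edge label):
5–7 (1): add. Components now {1} {2} {3} {4} {5,7} {6}
1–5 (5): add. Components now {1,5,7} {2} {3} {4} {6}
3–4 (7): add. Components now {1,5,7} {2} {3,4} {6}
1–3 (8): add. Components now {1,3,4,5,7} {2} {6}
6–7 (11): add. Components now {1,3,4,5,6,7} {2}
3–5 (12): skip — 3 and 5 already connected.
2–3 (13): add. Components now {1,2,3,4,5,6,7}
MST edges: 5–7, 1–5, 3–4, 1–3, 6–7, 2–3; total weight 1+5+7+8+11+13 = 45.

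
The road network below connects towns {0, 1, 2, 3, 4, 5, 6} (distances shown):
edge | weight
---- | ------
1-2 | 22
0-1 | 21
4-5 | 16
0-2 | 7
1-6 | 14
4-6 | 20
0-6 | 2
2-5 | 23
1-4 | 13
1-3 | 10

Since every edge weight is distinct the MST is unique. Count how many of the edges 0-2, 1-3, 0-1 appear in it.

2

Kruskal's algorithm — process edges by increasing weight (ties by edge label):
0-6 (2): add — endpoints in different components.
0-2 (7): add — endpoints in different components.
1-3 (10): add — endpoints in different components.
1-4 (13): add — endpoints in different components.
1-6 (14): add — endpoints in different components.
4-5 (16): add — endpoints in different components.
MST edge set: {0-6, 0-2, 1-3, 1-4, 1-6, 4-5}.
Of the listed edges, {0-2, 1-3} are in the MST → 2.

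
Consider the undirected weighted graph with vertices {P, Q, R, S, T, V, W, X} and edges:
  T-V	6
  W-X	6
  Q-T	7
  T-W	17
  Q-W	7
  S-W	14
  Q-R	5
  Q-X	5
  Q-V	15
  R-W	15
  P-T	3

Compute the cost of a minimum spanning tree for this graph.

46

Kruskal's algorithm — process edges by increasing weight (ties by edge label):
P-T (3): add — endpoints in different components.
Q-R (5): add — endpoints in different components.
Q-X (5): add — endpoints in different components.
T-V (6): add — endpoints in different components.
W-X (6): add — endpoints in different components.
Q-T (7): add — endpoints in different components.
Q-W (7): skip — W and Q already connected.
S-W (14): add — endpoints in different components.
MST edges: P-T, Q-R, Q-X, T-V, W-X, Q-T, S-W; total weight 3+5+5+6+6+7+14 = 46.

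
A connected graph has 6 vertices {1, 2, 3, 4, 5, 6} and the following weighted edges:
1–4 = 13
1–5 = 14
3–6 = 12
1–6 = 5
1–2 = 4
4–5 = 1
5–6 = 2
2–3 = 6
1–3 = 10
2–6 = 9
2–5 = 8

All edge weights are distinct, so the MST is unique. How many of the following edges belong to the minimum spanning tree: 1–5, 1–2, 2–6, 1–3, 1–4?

Kruskal: consider edges lightest-first.
4–5 (1): add — endpoints in different components.
5–6 (2): add — endpoints in different components.
1–2 (4): add — endpoints in different components.
1–6 (5): add — endpoints in different components.
2–3 (6): add — endpoints in different components.
MST edge set: {4–5, 5–6, 1–2, 1–6, 2–3}.
Of the listed edges, {1–2} are in the MST → 1.

1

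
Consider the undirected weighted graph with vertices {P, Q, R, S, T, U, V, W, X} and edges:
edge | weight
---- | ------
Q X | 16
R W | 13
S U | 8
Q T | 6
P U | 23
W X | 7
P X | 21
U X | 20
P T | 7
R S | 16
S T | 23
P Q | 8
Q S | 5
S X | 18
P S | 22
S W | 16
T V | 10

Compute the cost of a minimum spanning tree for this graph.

72

Kruskal's algorithm — process edges by increasing weight (ties by edge label):
Q S (5): add — endpoints in different components.
Q T (6): add — endpoints in different components.
P T (7): add — endpoints in different components.
W X (7): add — endpoints in different components.
P Q (8): skip — P and Q already connected.
S U (8): add — endpoints in different components.
T V (10): add — endpoints in different components.
R W (13): add — endpoints in different components.
Q X (16): add — endpoints in different components.
MST edges: Q S, Q T, P T, W X, S U, T V, R W, Q X; total weight 5+6+7+7+8+10+13+16 = 72.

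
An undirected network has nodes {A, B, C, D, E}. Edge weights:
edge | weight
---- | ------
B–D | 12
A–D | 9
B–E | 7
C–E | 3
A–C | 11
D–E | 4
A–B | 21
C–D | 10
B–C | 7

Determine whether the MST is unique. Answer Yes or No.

No

Sort edges by weight, then run Kruskal:
C–E (3): add. Components now {A} {B} {C,E} {D}
D–E (4): add. Components now {A} {B} {C,D,E}
B–C (7): add. Components now {A} {B,C,D,E}
B–E (7): skip — B and E already connected.
A–D (9): add. Components now {A,B,C,D,E}
Non-tree edge B–E has weight 7, equal to the heaviest edge on its tree cycle — swapping gives another MST of the same weight. Not unique.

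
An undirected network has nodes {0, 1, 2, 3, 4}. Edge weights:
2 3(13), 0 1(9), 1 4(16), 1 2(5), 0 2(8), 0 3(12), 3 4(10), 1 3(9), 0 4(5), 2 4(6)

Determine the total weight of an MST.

Kruskal: consider edges lightest-first.
0 4 (5): add — endpoints in different components.
1 2 (5): add — endpoints in different components.
2 4 (6): add — endpoints in different components.
0 2 (8): skip — 0 and 2 already connected.
0 1 (9): skip — 0 and 1 already connected.
1 3 (9): add — endpoints in different components.
MST edges: 0 4, 1 2, 2 4, 1 3; total weight 5+5+6+9 = 25.

25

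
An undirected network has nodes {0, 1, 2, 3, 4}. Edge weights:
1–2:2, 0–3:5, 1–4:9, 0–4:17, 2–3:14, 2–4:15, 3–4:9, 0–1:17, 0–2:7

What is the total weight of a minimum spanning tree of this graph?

Kruskal's algorithm — process edges by increasing weight (ties by edge label):
1–2 (2): add. Components now {0} {1,2} {3} {4}
0–3 (5): add. Components now {0,3} {1,2} {4}
0–2 (7): add. Components now {0,1,2,3} {4}
1–4 (9): add. Components now {0,1,2,3,4}
MST edges: 1–2, 0–3, 0–2, 1–4; total weight 2+5+7+9 = 23.

23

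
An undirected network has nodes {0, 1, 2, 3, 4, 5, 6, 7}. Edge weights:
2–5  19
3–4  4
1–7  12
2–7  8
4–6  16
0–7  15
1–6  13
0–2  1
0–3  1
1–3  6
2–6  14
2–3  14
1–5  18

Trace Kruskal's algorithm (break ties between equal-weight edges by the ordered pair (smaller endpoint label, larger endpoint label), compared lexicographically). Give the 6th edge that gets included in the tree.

1-6

Kruskal: consider edges lightest-first.
0–2 (1): add — endpoints in different components.
0–3 (1): add — endpoints in different components.
3–4 (4): add — endpoints in different components.
1–3 (6): add — endpoints in different components.
2–7 (8): add — endpoints in different components.
1–7 (12): skip — 1 and 7 already connected.
1–6 (13): add — endpoints in different components.
2–3 (14): skip — 2 and 3 already connected.
2–6 (14): skip — 2 and 6 already connected.
0–7 (15): skip — 0 and 7 already connected.
4–6 (16): skip — 4 and 6 already connected.
1–5 (18): add — endpoints in different components.
The 6th edge added is 1–6.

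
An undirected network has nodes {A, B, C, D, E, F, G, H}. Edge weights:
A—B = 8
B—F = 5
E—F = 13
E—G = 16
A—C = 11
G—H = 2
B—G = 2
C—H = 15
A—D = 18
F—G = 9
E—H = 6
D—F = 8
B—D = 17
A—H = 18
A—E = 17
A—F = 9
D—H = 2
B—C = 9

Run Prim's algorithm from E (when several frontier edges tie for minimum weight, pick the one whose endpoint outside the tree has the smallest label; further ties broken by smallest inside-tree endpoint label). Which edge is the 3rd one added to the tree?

Prim, starting at E.
Step 1: cheapest edge leaving the tree is E—H (6); add H.
Step 2: cheapest edge leaving the tree is D—H (2); add D.
Step 3: cheapest edge leaving the tree is G—H (2); add G.
Step 4: cheapest edge leaving the tree is B—G (2); add B.
Step 5: cheapest edge leaving the tree is B—F (5); add F.
Step 6: cheapest edge leaving the tree is A—B (8); add A.
Step 7: cheapest edge leaving the tree is B—C (9); add C.
The 3rd edge added is G—H.

G-H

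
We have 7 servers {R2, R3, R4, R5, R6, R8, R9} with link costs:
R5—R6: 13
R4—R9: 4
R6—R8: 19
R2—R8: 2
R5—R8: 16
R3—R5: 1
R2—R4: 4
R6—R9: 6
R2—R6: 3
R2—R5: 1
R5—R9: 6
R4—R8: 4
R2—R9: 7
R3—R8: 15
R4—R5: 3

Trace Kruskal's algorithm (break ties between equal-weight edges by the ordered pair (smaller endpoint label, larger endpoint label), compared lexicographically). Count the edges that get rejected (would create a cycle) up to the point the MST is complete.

Kruskal's algorithm — process edges by increasing weight (ties by edge label):
R2—R5 (1): add. Components now {R2,R5} {R4} {R6} {R3} {R8} {R9}
R3—R5 (1): add. Components now {R2,R3,R5} {R4} {R6} {R8} {R9}
R2—R8 (2): add. Components now {R2,R3,R5,R8} {R4} {R6} {R9}
R2—R6 (3): add. Components now {R2,R3,R5,R6,R8} {R4} {R9}
R4—R5 (3): add. Components now {R2,R3,R4,R5,R6,R8} {R9}
R2—R4 (4): skip — R2 and R4 already connected.
R4—R8 (4): skip — R4 and R8 already connected.
R4—R9 (4): add. Components now {R2,R3,R4,R5,R6,R8,R9}
Edges rejected before the tree was complete: 2.

2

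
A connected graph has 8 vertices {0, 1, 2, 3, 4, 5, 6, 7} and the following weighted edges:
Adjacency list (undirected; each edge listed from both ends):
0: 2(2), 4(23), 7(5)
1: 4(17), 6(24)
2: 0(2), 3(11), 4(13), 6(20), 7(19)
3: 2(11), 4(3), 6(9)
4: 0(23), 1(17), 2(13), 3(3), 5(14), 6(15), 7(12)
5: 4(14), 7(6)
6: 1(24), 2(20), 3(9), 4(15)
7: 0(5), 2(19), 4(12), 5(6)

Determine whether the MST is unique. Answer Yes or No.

Yes

Kruskal's algorithm — process edges by increasing weight (ties by edge label):
0–2 (2): add — endpoints in different components.
3–4 (3): add — endpoints in different components.
0–7 (5): add — endpoints in different components.
5–7 (6): add — endpoints in different components.
3–6 (9): add — endpoints in different components.
2–3 (11): add — endpoints in different components.
4–7 (12): skip — 4 and 7 already connected.
2–4 (13): skip — 2 and 4 already connected.
4–5 (14): skip — 4 and 5 already connected.
4–6 (15): skip — 4 and 6 already connected.
1–4 (17): add — endpoints in different components.
Every non-tree edge has weight strictly greater than the heaviest edge on the tree path between its endpoints, so the MST is unique.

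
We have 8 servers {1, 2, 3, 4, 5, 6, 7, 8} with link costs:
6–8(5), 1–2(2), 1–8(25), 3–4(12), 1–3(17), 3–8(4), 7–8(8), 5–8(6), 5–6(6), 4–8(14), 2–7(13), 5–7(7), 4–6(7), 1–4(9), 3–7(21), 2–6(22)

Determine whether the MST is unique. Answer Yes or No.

No

Sort edges by weight, then run Kruskal:
1–2 (2): add — endpoints in different components.
3–8 (4): add — endpoints in different components.
6–8 (5): add — endpoints in different components.
5–6 (6): add — endpoints in different components.
5–8 (6): skip — 5 and 8 already connected.
4–6 (7): add — endpoints in different components.
5–7 (7): add — endpoints in different components.
7–8 (8): skip — 7 and 8 already connected.
1–4 (9): add — endpoints in different components.
Non-tree edge 5–8 has weight 6, equal to the heaviest edge on its tree cycle — swapping gives another MST of the same weight. Not unique.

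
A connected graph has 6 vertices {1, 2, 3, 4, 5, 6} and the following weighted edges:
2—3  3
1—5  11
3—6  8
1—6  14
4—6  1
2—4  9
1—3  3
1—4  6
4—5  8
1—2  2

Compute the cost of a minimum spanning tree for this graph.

20

Kruskal: consider edges lightest-first.
4—6 (1): add. Components now {1} {2} {3} {4,6} {5}
1—2 (2): add. Components now {1,2} {3} {4,6} {5}
1—3 (3): add. Components now {1,2,3} {4,6} {5}
2—3 (3): skip — 2 and 3 already connected.
1—4 (6): add. Components now {1,2,3,4,6} {5}
3—6 (8): skip — 3 and 6 already connected.
4—5 (8): add. Components now {1,2,3,4,5,6}
MST edges: 4—6, 1—2, 1—3, 1—4, 4—5; total weight 1+2+3+6+8 = 20.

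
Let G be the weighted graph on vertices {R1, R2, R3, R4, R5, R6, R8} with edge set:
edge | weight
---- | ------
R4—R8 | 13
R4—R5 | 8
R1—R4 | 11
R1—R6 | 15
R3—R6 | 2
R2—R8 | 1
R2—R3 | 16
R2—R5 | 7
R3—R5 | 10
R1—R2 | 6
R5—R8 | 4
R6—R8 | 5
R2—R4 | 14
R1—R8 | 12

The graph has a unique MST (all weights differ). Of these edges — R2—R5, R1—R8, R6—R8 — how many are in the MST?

1

Sort edges by weight, then run Kruskal:
R2—R8 (1): add. Components now {R5} {R4} {R1} {R2,R8} {R3} {R6}
R3—R6 (2): add. Components now {R5} {R4} {R1} {R2,R8} {R3,R6}
R5—R8 (4): add. Components now {R2,R5,R8} {R4} {R1} {R3,R6}
R6—R8 (5): add. Components now {R2,R3,R5,R6,R8} {R4} {R1}
R1—R2 (6): add. Components now {R1,R2,R3,R5,R6,R8} {R4}
R2—R5 (7): skip — R5 and R2 already connected.
R4—R5 (8): add. Components now {R1,R2,R3,R4,R5,R6,R8}
MST edge set: {R2—R8, R3—R6, R5—R8, R6—R8, R1—R2, R4—R5}.
Of the listed edges, {R6—R8} are in the MST → 1.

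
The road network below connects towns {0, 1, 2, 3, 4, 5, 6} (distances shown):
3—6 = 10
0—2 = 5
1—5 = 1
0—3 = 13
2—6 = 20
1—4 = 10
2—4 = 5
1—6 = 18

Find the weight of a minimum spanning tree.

44

Kruskal: consider edges lightest-first.
1—5 (1): add — endpoints in different components.
0—2 (5): add — endpoints in different components.
2—4 (5): add — endpoints in different components.
1—4 (10): add — endpoints in different components.
3—6 (10): add — endpoints in different components.
0—3 (13): add — endpoints in different components.
MST edges: 1—5, 0—2, 2—4, 1—4, 3—6, 0—3; total weight 1+5+5+10+10+13 = 44.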